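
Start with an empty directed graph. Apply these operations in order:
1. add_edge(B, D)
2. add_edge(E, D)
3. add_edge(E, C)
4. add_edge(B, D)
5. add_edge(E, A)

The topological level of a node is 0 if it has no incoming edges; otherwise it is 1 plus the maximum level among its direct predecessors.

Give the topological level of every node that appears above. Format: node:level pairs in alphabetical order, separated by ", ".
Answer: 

Op 1: add_edge(B, D). Edges now: 1
Op 2: add_edge(E, D). Edges now: 2
Op 3: add_edge(E, C). Edges now: 3
Op 4: add_edge(B, D) (duplicate, no change). Edges now: 3
Op 5: add_edge(E, A). Edges now: 4
Compute levels (Kahn BFS):
  sources (in-degree 0): B, E
  process B: level=0
    B->D: in-degree(D)=1, level(D)>=1
  process E: level=0
    E->A: in-degree(A)=0, level(A)=1, enqueue
    E->C: in-degree(C)=0, level(C)=1, enqueue
    E->D: in-degree(D)=0, level(D)=1, enqueue
  process A: level=1
  process C: level=1
  process D: level=1
All levels: A:1, B:0, C:1, D:1, E:0

Answer: A:1, B:0, C:1, D:1, E:0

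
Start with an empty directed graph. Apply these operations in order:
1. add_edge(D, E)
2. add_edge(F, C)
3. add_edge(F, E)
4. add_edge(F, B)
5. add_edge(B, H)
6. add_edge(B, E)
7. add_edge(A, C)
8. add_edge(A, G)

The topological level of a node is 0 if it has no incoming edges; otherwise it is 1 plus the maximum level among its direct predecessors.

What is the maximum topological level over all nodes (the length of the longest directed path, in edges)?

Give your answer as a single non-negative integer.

Op 1: add_edge(D, E). Edges now: 1
Op 2: add_edge(F, C). Edges now: 2
Op 3: add_edge(F, E). Edges now: 3
Op 4: add_edge(F, B). Edges now: 4
Op 5: add_edge(B, H). Edges now: 5
Op 6: add_edge(B, E). Edges now: 6
Op 7: add_edge(A, C). Edges now: 7
Op 8: add_edge(A, G). Edges now: 8
Compute levels (Kahn BFS):
  sources (in-degree 0): A, D, F
  process A: level=0
    A->C: in-degree(C)=1, level(C)>=1
    A->G: in-degree(G)=0, level(G)=1, enqueue
  process D: level=0
    D->E: in-degree(E)=2, level(E)>=1
  process F: level=0
    F->B: in-degree(B)=0, level(B)=1, enqueue
    F->C: in-degree(C)=0, level(C)=1, enqueue
    F->E: in-degree(E)=1, level(E)>=1
  process G: level=1
  process B: level=1
    B->E: in-degree(E)=0, level(E)=2, enqueue
    B->H: in-degree(H)=0, level(H)=2, enqueue
  process C: level=1
  process E: level=2
  process H: level=2
All levels: A:0, B:1, C:1, D:0, E:2, F:0, G:1, H:2
max level = 2

Answer: 2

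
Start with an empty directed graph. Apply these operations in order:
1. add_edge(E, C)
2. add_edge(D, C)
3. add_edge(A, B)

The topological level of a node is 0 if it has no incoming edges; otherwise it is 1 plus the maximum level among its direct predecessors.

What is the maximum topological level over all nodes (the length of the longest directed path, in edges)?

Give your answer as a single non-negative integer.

Op 1: add_edge(E, C). Edges now: 1
Op 2: add_edge(D, C). Edges now: 2
Op 3: add_edge(A, B). Edges now: 3
Compute levels (Kahn BFS):
  sources (in-degree 0): A, D, E
  process A: level=0
    A->B: in-degree(B)=0, level(B)=1, enqueue
  process D: level=0
    D->C: in-degree(C)=1, level(C)>=1
  process E: level=0
    E->C: in-degree(C)=0, level(C)=1, enqueue
  process B: level=1
  process C: level=1
All levels: A:0, B:1, C:1, D:0, E:0
max level = 1

Answer: 1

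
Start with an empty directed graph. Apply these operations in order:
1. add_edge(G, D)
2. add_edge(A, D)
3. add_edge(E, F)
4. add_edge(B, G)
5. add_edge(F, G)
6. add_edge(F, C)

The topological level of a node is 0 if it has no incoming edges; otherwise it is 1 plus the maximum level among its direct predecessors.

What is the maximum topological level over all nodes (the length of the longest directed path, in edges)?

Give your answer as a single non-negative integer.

Answer: 3

Derivation:
Op 1: add_edge(G, D). Edges now: 1
Op 2: add_edge(A, D). Edges now: 2
Op 3: add_edge(E, F). Edges now: 3
Op 4: add_edge(B, G). Edges now: 4
Op 5: add_edge(F, G). Edges now: 5
Op 6: add_edge(F, C). Edges now: 6
Compute levels (Kahn BFS):
  sources (in-degree 0): A, B, E
  process A: level=0
    A->D: in-degree(D)=1, level(D)>=1
  process B: level=0
    B->G: in-degree(G)=1, level(G)>=1
  process E: level=0
    E->F: in-degree(F)=0, level(F)=1, enqueue
  process F: level=1
    F->C: in-degree(C)=0, level(C)=2, enqueue
    F->G: in-degree(G)=0, level(G)=2, enqueue
  process C: level=2
  process G: level=2
    G->D: in-degree(D)=0, level(D)=3, enqueue
  process D: level=3
All levels: A:0, B:0, C:2, D:3, E:0, F:1, G:2
max level = 3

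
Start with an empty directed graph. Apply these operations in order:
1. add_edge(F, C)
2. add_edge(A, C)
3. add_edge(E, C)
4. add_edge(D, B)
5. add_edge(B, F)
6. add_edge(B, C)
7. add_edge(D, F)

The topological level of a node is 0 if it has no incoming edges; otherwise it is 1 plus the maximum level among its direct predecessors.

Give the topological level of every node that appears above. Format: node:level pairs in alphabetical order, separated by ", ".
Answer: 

Op 1: add_edge(F, C). Edges now: 1
Op 2: add_edge(A, C). Edges now: 2
Op 3: add_edge(E, C). Edges now: 3
Op 4: add_edge(D, B). Edges now: 4
Op 5: add_edge(B, F). Edges now: 5
Op 6: add_edge(B, C). Edges now: 6
Op 7: add_edge(D, F). Edges now: 7
Compute levels (Kahn BFS):
  sources (in-degree 0): A, D, E
  process A: level=0
    A->C: in-degree(C)=3, level(C)>=1
  process D: level=0
    D->B: in-degree(B)=0, level(B)=1, enqueue
    D->F: in-degree(F)=1, level(F)>=1
  process E: level=0
    E->C: in-degree(C)=2, level(C)>=1
  process B: level=1
    B->C: in-degree(C)=1, level(C)>=2
    B->F: in-degree(F)=0, level(F)=2, enqueue
  process F: level=2
    F->C: in-degree(C)=0, level(C)=3, enqueue
  process C: level=3
All levels: A:0, B:1, C:3, D:0, E:0, F:2

Answer: A:0, B:1, C:3, D:0, E:0, F:2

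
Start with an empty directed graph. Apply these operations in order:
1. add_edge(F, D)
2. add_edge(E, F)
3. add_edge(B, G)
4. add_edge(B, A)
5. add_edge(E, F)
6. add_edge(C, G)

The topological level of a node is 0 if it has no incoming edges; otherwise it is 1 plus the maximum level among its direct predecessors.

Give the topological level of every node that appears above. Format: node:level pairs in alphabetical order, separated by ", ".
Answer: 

Op 1: add_edge(F, D). Edges now: 1
Op 2: add_edge(E, F). Edges now: 2
Op 3: add_edge(B, G). Edges now: 3
Op 4: add_edge(B, A). Edges now: 4
Op 5: add_edge(E, F) (duplicate, no change). Edges now: 4
Op 6: add_edge(C, G). Edges now: 5
Compute levels (Kahn BFS):
  sources (in-degree 0): B, C, E
  process B: level=0
    B->A: in-degree(A)=0, level(A)=1, enqueue
    B->G: in-degree(G)=1, level(G)>=1
  process C: level=0
    C->G: in-degree(G)=0, level(G)=1, enqueue
  process E: level=0
    E->F: in-degree(F)=0, level(F)=1, enqueue
  process A: level=1
  process G: level=1
  process F: level=1
    F->D: in-degree(D)=0, level(D)=2, enqueue
  process D: level=2
All levels: A:1, B:0, C:0, D:2, E:0, F:1, G:1

Answer: A:1, B:0, C:0, D:2, E:0, F:1, G:1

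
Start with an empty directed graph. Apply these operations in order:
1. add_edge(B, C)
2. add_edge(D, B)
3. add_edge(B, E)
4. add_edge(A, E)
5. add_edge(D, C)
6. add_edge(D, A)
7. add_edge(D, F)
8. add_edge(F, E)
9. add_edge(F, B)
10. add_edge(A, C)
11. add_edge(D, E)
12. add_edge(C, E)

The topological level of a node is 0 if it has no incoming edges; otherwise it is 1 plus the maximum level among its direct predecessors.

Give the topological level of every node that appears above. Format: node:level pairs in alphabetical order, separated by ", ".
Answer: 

Answer: A:1, B:2, C:3, D:0, E:4, F:1

Derivation:
Op 1: add_edge(B, C). Edges now: 1
Op 2: add_edge(D, B). Edges now: 2
Op 3: add_edge(B, E). Edges now: 3
Op 4: add_edge(A, E). Edges now: 4
Op 5: add_edge(D, C). Edges now: 5
Op 6: add_edge(D, A). Edges now: 6
Op 7: add_edge(D, F). Edges now: 7
Op 8: add_edge(F, E). Edges now: 8
Op 9: add_edge(F, B). Edges now: 9
Op 10: add_edge(A, C). Edges now: 10
Op 11: add_edge(D, E). Edges now: 11
Op 12: add_edge(C, E). Edges now: 12
Compute levels (Kahn BFS):
  sources (in-degree 0): D
  process D: level=0
    D->A: in-degree(A)=0, level(A)=1, enqueue
    D->B: in-degree(B)=1, level(B)>=1
    D->C: in-degree(C)=2, level(C)>=1
    D->E: in-degree(E)=4, level(E)>=1
    D->F: in-degree(F)=0, level(F)=1, enqueue
  process A: level=1
    A->C: in-degree(C)=1, level(C)>=2
    A->E: in-degree(E)=3, level(E)>=2
  process F: level=1
    F->B: in-degree(B)=0, level(B)=2, enqueue
    F->E: in-degree(E)=2, level(E)>=2
  process B: level=2
    B->C: in-degree(C)=0, level(C)=3, enqueue
    B->E: in-degree(E)=1, level(E)>=3
  process C: level=3
    C->E: in-degree(E)=0, level(E)=4, enqueue
  process E: level=4
All levels: A:1, B:2, C:3, D:0, E:4, F:1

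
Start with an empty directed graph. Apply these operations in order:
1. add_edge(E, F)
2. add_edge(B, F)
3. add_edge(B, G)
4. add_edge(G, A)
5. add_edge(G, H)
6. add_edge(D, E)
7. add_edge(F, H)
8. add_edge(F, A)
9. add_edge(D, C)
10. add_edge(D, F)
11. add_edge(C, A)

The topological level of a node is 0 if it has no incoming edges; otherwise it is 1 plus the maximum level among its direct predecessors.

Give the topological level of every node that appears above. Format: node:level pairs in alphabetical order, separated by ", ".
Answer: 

Answer: A:3, B:0, C:1, D:0, E:1, F:2, G:1, H:3

Derivation:
Op 1: add_edge(E, F). Edges now: 1
Op 2: add_edge(B, F). Edges now: 2
Op 3: add_edge(B, G). Edges now: 3
Op 4: add_edge(G, A). Edges now: 4
Op 5: add_edge(G, H). Edges now: 5
Op 6: add_edge(D, E). Edges now: 6
Op 7: add_edge(F, H). Edges now: 7
Op 8: add_edge(F, A). Edges now: 8
Op 9: add_edge(D, C). Edges now: 9
Op 10: add_edge(D, F). Edges now: 10
Op 11: add_edge(C, A). Edges now: 11
Compute levels (Kahn BFS):
  sources (in-degree 0): B, D
  process B: level=0
    B->F: in-degree(F)=2, level(F)>=1
    B->G: in-degree(G)=0, level(G)=1, enqueue
  process D: level=0
    D->C: in-degree(C)=0, level(C)=1, enqueue
    D->E: in-degree(E)=0, level(E)=1, enqueue
    D->F: in-degree(F)=1, level(F)>=1
  process G: level=1
    G->A: in-degree(A)=2, level(A)>=2
    G->H: in-degree(H)=1, level(H)>=2
  process C: level=1
    C->A: in-degree(A)=1, level(A)>=2
  process E: level=1
    E->F: in-degree(F)=0, level(F)=2, enqueue
  process F: level=2
    F->A: in-degree(A)=0, level(A)=3, enqueue
    F->H: in-degree(H)=0, level(H)=3, enqueue
  process A: level=3
  process H: level=3
All levels: A:3, B:0, C:1, D:0, E:1, F:2, G:1, H:3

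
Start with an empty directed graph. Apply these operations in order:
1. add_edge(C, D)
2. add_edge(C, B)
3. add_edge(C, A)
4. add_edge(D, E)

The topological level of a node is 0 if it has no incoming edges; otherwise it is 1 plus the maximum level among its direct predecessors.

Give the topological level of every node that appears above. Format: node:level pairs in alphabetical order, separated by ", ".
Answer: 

Answer: A:1, B:1, C:0, D:1, E:2

Derivation:
Op 1: add_edge(C, D). Edges now: 1
Op 2: add_edge(C, B). Edges now: 2
Op 3: add_edge(C, A). Edges now: 3
Op 4: add_edge(D, E). Edges now: 4
Compute levels (Kahn BFS):
  sources (in-degree 0): C
  process C: level=0
    C->A: in-degree(A)=0, level(A)=1, enqueue
    C->B: in-degree(B)=0, level(B)=1, enqueue
    C->D: in-degree(D)=0, level(D)=1, enqueue
  process A: level=1
  process B: level=1
  process D: level=1
    D->E: in-degree(E)=0, level(E)=2, enqueue
  process E: level=2
All levels: A:1, B:1, C:0, D:1, E:2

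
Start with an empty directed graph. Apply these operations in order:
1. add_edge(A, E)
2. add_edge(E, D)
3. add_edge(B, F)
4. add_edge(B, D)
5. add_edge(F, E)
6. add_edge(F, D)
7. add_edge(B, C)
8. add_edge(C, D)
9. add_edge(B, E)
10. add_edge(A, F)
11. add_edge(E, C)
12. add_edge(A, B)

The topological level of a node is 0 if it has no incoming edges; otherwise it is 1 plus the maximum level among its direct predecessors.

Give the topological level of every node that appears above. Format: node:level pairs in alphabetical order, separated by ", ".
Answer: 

Answer: A:0, B:1, C:4, D:5, E:3, F:2

Derivation:
Op 1: add_edge(A, E). Edges now: 1
Op 2: add_edge(E, D). Edges now: 2
Op 3: add_edge(B, F). Edges now: 3
Op 4: add_edge(B, D). Edges now: 4
Op 5: add_edge(F, E). Edges now: 5
Op 6: add_edge(F, D). Edges now: 6
Op 7: add_edge(B, C). Edges now: 7
Op 8: add_edge(C, D). Edges now: 8
Op 9: add_edge(B, E). Edges now: 9
Op 10: add_edge(A, F). Edges now: 10
Op 11: add_edge(E, C). Edges now: 11
Op 12: add_edge(A, B). Edges now: 12
Compute levels (Kahn BFS):
  sources (in-degree 0): A
  process A: level=0
    A->B: in-degree(B)=0, level(B)=1, enqueue
    A->E: in-degree(E)=2, level(E)>=1
    A->F: in-degree(F)=1, level(F)>=1
  process B: level=1
    B->C: in-degree(C)=1, level(C)>=2
    B->D: in-degree(D)=3, level(D)>=2
    B->E: in-degree(E)=1, level(E)>=2
    B->F: in-degree(F)=0, level(F)=2, enqueue
  process F: level=2
    F->D: in-degree(D)=2, level(D)>=3
    F->E: in-degree(E)=0, level(E)=3, enqueue
  process E: level=3
    E->C: in-degree(C)=0, level(C)=4, enqueue
    E->D: in-degree(D)=1, level(D)>=4
  process C: level=4
    C->D: in-degree(D)=0, level(D)=5, enqueue
  process D: level=5
All levels: A:0, B:1, C:4, D:5, E:3, F:2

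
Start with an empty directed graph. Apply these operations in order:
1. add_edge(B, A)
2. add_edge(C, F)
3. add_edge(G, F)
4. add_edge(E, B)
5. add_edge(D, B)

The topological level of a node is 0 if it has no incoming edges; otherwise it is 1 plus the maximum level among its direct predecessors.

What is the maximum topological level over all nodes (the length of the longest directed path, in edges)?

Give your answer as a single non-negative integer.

Op 1: add_edge(B, A). Edges now: 1
Op 2: add_edge(C, F). Edges now: 2
Op 3: add_edge(G, F). Edges now: 3
Op 4: add_edge(E, B). Edges now: 4
Op 5: add_edge(D, B). Edges now: 5
Compute levels (Kahn BFS):
  sources (in-degree 0): C, D, E, G
  process C: level=0
    C->F: in-degree(F)=1, level(F)>=1
  process D: level=0
    D->B: in-degree(B)=1, level(B)>=1
  process E: level=0
    E->B: in-degree(B)=0, level(B)=1, enqueue
  process G: level=0
    G->F: in-degree(F)=0, level(F)=1, enqueue
  process B: level=1
    B->A: in-degree(A)=0, level(A)=2, enqueue
  process F: level=1
  process A: level=2
All levels: A:2, B:1, C:0, D:0, E:0, F:1, G:0
max level = 2

Answer: 2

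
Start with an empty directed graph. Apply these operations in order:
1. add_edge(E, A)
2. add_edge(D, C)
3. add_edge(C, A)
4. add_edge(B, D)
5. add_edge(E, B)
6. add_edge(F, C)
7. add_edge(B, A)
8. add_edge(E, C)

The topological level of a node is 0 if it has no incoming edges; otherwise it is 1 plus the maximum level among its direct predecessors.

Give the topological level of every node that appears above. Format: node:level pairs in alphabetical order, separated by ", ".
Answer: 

Answer: A:4, B:1, C:3, D:2, E:0, F:0

Derivation:
Op 1: add_edge(E, A). Edges now: 1
Op 2: add_edge(D, C). Edges now: 2
Op 3: add_edge(C, A). Edges now: 3
Op 4: add_edge(B, D). Edges now: 4
Op 5: add_edge(E, B). Edges now: 5
Op 6: add_edge(F, C). Edges now: 6
Op 7: add_edge(B, A). Edges now: 7
Op 8: add_edge(E, C). Edges now: 8
Compute levels (Kahn BFS):
  sources (in-degree 0): E, F
  process E: level=0
    E->A: in-degree(A)=2, level(A)>=1
    E->B: in-degree(B)=0, level(B)=1, enqueue
    E->C: in-degree(C)=2, level(C)>=1
  process F: level=0
    F->C: in-degree(C)=1, level(C)>=1
  process B: level=1
    B->A: in-degree(A)=1, level(A)>=2
    B->D: in-degree(D)=0, level(D)=2, enqueue
  process D: level=2
    D->C: in-degree(C)=0, level(C)=3, enqueue
  process C: level=3
    C->A: in-degree(A)=0, level(A)=4, enqueue
  process A: level=4
All levels: A:4, B:1, C:3, D:2, E:0, F:0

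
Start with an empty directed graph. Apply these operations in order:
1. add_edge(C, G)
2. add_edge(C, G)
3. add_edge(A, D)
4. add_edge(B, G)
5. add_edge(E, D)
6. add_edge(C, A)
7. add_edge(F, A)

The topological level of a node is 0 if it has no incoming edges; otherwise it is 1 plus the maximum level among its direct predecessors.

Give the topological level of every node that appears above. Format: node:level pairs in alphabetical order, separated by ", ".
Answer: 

Op 1: add_edge(C, G). Edges now: 1
Op 2: add_edge(C, G) (duplicate, no change). Edges now: 1
Op 3: add_edge(A, D). Edges now: 2
Op 4: add_edge(B, G). Edges now: 3
Op 5: add_edge(E, D). Edges now: 4
Op 6: add_edge(C, A). Edges now: 5
Op 7: add_edge(F, A). Edges now: 6
Compute levels (Kahn BFS):
  sources (in-degree 0): B, C, E, F
  process B: level=0
    B->G: in-degree(G)=1, level(G)>=1
  process C: level=0
    C->A: in-degree(A)=1, level(A)>=1
    C->G: in-degree(G)=0, level(G)=1, enqueue
  process E: level=0
    E->D: in-degree(D)=1, level(D)>=1
  process F: level=0
    F->A: in-degree(A)=0, level(A)=1, enqueue
  process G: level=1
  process A: level=1
    A->D: in-degree(D)=0, level(D)=2, enqueue
  process D: level=2
All levels: A:1, B:0, C:0, D:2, E:0, F:0, G:1

Answer: A:1, B:0, C:0, D:2, E:0, F:0, G:1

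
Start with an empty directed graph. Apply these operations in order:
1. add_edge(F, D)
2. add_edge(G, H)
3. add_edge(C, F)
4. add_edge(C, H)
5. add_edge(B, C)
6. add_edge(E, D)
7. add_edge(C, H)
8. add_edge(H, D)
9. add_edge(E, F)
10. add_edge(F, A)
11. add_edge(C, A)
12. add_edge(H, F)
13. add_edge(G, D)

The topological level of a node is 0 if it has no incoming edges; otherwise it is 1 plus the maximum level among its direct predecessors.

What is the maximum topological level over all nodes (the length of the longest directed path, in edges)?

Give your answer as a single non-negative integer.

Answer: 4

Derivation:
Op 1: add_edge(F, D). Edges now: 1
Op 2: add_edge(G, H). Edges now: 2
Op 3: add_edge(C, F). Edges now: 3
Op 4: add_edge(C, H). Edges now: 4
Op 5: add_edge(B, C). Edges now: 5
Op 6: add_edge(E, D). Edges now: 6
Op 7: add_edge(C, H) (duplicate, no change). Edges now: 6
Op 8: add_edge(H, D). Edges now: 7
Op 9: add_edge(E, F). Edges now: 8
Op 10: add_edge(F, A). Edges now: 9
Op 11: add_edge(C, A). Edges now: 10
Op 12: add_edge(H, F). Edges now: 11
Op 13: add_edge(G, D). Edges now: 12
Compute levels (Kahn BFS):
  sources (in-degree 0): B, E, G
  process B: level=0
    B->C: in-degree(C)=0, level(C)=1, enqueue
  process E: level=0
    E->D: in-degree(D)=3, level(D)>=1
    E->F: in-degree(F)=2, level(F)>=1
  process G: level=0
    G->D: in-degree(D)=2, level(D)>=1
    G->H: in-degree(H)=1, level(H)>=1
  process C: level=1
    C->A: in-degree(A)=1, level(A)>=2
    C->F: in-degree(F)=1, level(F)>=2
    C->H: in-degree(H)=0, level(H)=2, enqueue
  process H: level=2
    H->D: in-degree(D)=1, level(D)>=3
    H->F: in-degree(F)=0, level(F)=3, enqueue
  process F: level=3
    F->A: in-degree(A)=0, level(A)=4, enqueue
    F->D: in-degree(D)=0, level(D)=4, enqueue
  process A: level=4
  process D: level=4
All levels: A:4, B:0, C:1, D:4, E:0, F:3, G:0, H:2
max level = 4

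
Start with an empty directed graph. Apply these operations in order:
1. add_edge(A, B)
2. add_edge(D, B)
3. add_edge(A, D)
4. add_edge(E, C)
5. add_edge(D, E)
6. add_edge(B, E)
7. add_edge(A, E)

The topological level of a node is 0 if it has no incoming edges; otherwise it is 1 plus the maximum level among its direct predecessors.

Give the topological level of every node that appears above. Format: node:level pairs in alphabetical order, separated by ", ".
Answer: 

Answer: A:0, B:2, C:4, D:1, E:3

Derivation:
Op 1: add_edge(A, B). Edges now: 1
Op 2: add_edge(D, B). Edges now: 2
Op 3: add_edge(A, D). Edges now: 3
Op 4: add_edge(E, C). Edges now: 4
Op 5: add_edge(D, E). Edges now: 5
Op 6: add_edge(B, E). Edges now: 6
Op 7: add_edge(A, E). Edges now: 7
Compute levels (Kahn BFS):
  sources (in-degree 0): A
  process A: level=0
    A->B: in-degree(B)=1, level(B)>=1
    A->D: in-degree(D)=0, level(D)=1, enqueue
    A->E: in-degree(E)=2, level(E)>=1
  process D: level=1
    D->B: in-degree(B)=0, level(B)=2, enqueue
    D->E: in-degree(E)=1, level(E)>=2
  process B: level=2
    B->E: in-degree(E)=0, level(E)=3, enqueue
  process E: level=3
    E->C: in-degree(C)=0, level(C)=4, enqueue
  process C: level=4
All levels: A:0, B:2, C:4, D:1, E:3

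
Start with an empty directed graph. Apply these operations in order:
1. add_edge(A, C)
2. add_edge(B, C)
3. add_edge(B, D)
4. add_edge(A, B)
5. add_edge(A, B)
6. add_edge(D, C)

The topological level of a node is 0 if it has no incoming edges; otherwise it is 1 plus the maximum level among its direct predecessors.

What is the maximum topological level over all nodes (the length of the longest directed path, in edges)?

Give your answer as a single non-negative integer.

Op 1: add_edge(A, C). Edges now: 1
Op 2: add_edge(B, C). Edges now: 2
Op 3: add_edge(B, D). Edges now: 3
Op 4: add_edge(A, B). Edges now: 4
Op 5: add_edge(A, B) (duplicate, no change). Edges now: 4
Op 6: add_edge(D, C). Edges now: 5
Compute levels (Kahn BFS):
  sources (in-degree 0): A
  process A: level=0
    A->B: in-degree(B)=0, level(B)=1, enqueue
    A->C: in-degree(C)=2, level(C)>=1
  process B: level=1
    B->C: in-degree(C)=1, level(C)>=2
    B->D: in-degree(D)=0, level(D)=2, enqueue
  process D: level=2
    D->C: in-degree(C)=0, level(C)=3, enqueue
  process C: level=3
All levels: A:0, B:1, C:3, D:2
max level = 3

Answer: 3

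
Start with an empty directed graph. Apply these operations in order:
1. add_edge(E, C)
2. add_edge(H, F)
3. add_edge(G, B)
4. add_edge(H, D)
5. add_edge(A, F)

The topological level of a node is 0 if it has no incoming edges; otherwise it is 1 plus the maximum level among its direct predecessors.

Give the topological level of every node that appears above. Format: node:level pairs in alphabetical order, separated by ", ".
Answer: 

Op 1: add_edge(E, C). Edges now: 1
Op 2: add_edge(H, F). Edges now: 2
Op 3: add_edge(G, B). Edges now: 3
Op 4: add_edge(H, D). Edges now: 4
Op 5: add_edge(A, F). Edges now: 5
Compute levels (Kahn BFS):
  sources (in-degree 0): A, E, G, H
  process A: level=0
    A->F: in-degree(F)=1, level(F)>=1
  process E: level=0
    E->C: in-degree(C)=0, level(C)=1, enqueue
  process G: level=0
    G->B: in-degree(B)=0, level(B)=1, enqueue
  process H: level=0
    H->D: in-degree(D)=0, level(D)=1, enqueue
    H->F: in-degree(F)=0, level(F)=1, enqueue
  process C: level=1
  process B: level=1
  process D: level=1
  process F: level=1
All levels: A:0, B:1, C:1, D:1, E:0, F:1, G:0, H:0

Answer: A:0, B:1, C:1, D:1, E:0, F:1, G:0, H:0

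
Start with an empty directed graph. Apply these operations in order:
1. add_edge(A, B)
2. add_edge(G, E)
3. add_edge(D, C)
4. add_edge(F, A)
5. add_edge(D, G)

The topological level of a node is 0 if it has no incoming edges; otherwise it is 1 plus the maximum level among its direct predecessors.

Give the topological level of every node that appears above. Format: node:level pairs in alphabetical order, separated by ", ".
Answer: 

Op 1: add_edge(A, B). Edges now: 1
Op 2: add_edge(G, E). Edges now: 2
Op 3: add_edge(D, C). Edges now: 3
Op 4: add_edge(F, A). Edges now: 4
Op 5: add_edge(D, G). Edges now: 5
Compute levels (Kahn BFS):
  sources (in-degree 0): D, F
  process D: level=0
    D->C: in-degree(C)=0, level(C)=1, enqueue
    D->G: in-degree(G)=0, level(G)=1, enqueue
  process F: level=0
    F->A: in-degree(A)=0, level(A)=1, enqueue
  process C: level=1
  process G: level=1
    G->E: in-degree(E)=0, level(E)=2, enqueue
  process A: level=1
    A->B: in-degree(B)=0, level(B)=2, enqueue
  process E: level=2
  process B: level=2
All levels: A:1, B:2, C:1, D:0, E:2, F:0, G:1

Answer: A:1, B:2, C:1, D:0, E:2, F:0, G:1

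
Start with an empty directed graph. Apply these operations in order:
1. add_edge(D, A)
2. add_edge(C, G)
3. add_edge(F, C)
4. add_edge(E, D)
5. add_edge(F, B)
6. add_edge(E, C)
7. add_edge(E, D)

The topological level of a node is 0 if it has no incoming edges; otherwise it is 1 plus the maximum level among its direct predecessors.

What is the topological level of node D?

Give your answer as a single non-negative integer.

Op 1: add_edge(D, A). Edges now: 1
Op 2: add_edge(C, G). Edges now: 2
Op 3: add_edge(F, C). Edges now: 3
Op 4: add_edge(E, D). Edges now: 4
Op 5: add_edge(F, B). Edges now: 5
Op 6: add_edge(E, C). Edges now: 6
Op 7: add_edge(E, D) (duplicate, no change). Edges now: 6
Compute levels (Kahn BFS):
  sources (in-degree 0): E, F
  process E: level=0
    E->C: in-degree(C)=1, level(C)>=1
    E->D: in-degree(D)=0, level(D)=1, enqueue
  process F: level=0
    F->B: in-degree(B)=0, level(B)=1, enqueue
    F->C: in-degree(C)=0, level(C)=1, enqueue
  process D: level=1
    D->A: in-degree(A)=0, level(A)=2, enqueue
  process B: level=1
  process C: level=1
    C->G: in-degree(G)=0, level(G)=2, enqueue
  process A: level=2
  process G: level=2
All levels: A:2, B:1, C:1, D:1, E:0, F:0, G:2
level(D) = 1

Answer: 1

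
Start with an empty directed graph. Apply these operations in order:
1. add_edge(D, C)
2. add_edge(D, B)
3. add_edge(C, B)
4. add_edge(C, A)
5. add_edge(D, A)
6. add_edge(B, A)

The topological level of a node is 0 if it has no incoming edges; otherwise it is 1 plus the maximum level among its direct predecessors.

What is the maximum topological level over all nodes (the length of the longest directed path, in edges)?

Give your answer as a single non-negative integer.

Op 1: add_edge(D, C). Edges now: 1
Op 2: add_edge(D, B). Edges now: 2
Op 3: add_edge(C, B). Edges now: 3
Op 4: add_edge(C, A). Edges now: 4
Op 5: add_edge(D, A). Edges now: 5
Op 6: add_edge(B, A). Edges now: 6
Compute levels (Kahn BFS):
  sources (in-degree 0): D
  process D: level=0
    D->A: in-degree(A)=2, level(A)>=1
    D->B: in-degree(B)=1, level(B)>=1
    D->C: in-degree(C)=0, level(C)=1, enqueue
  process C: level=1
    C->A: in-degree(A)=1, level(A)>=2
    C->B: in-degree(B)=0, level(B)=2, enqueue
  process B: level=2
    B->A: in-degree(A)=0, level(A)=3, enqueue
  process A: level=3
All levels: A:3, B:2, C:1, D:0
max level = 3

Answer: 3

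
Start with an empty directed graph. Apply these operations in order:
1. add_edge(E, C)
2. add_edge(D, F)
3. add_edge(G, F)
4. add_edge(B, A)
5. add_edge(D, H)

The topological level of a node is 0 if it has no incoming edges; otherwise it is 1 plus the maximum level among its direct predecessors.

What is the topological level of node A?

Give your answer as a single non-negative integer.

Op 1: add_edge(E, C). Edges now: 1
Op 2: add_edge(D, F). Edges now: 2
Op 3: add_edge(G, F). Edges now: 3
Op 4: add_edge(B, A). Edges now: 4
Op 5: add_edge(D, H). Edges now: 5
Compute levels (Kahn BFS):
  sources (in-degree 0): B, D, E, G
  process B: level=0
    B->A: in-degree(A)=0, level(A)=1, enqueue
  process D: level=0
    D->F: in-degree(F)=1, level(F)>=1
    D->H: in-degree(H)=0, level(H)=1, enqueue
  process E: level=0
    E->C: in-degree(C)=0, level(C)=1, enqueue
  process G: level=0
    G->F: in-degree(F)=0, level(F)=1, enqueue
  process A: level=1
  process H: level=1
  process C: level=1
  process F: level=1
All levels: A:1, B:0, C:1, D:0, E:0, F:1, G:0, H:1
level(A) = 1

Answer: 1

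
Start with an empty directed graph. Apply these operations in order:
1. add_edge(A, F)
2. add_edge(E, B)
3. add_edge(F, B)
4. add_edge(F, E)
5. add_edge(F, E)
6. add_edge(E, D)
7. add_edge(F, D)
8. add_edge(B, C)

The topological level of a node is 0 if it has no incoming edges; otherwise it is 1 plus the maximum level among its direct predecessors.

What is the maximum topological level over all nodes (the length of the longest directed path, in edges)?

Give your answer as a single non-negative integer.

Answer: 4

Derivation:
Op 1: add_edge(A, F). Edges now: 1
Op 2: add_edge(E, B). Edges now: 2
Op 3: add_edge(F, B). Edges now: 3
Op 4: add_edge(F, E). Edges now: 4
Op 5: add_edge(F, E) (duplicate, no change). Edges now: 4
Op 6: add_edge(E, D). Edges now: 5
Op 7: add_edge(F, D). Edges now: 6
Op 8: add_edge(B, C). Edges now: 7
Compute levels (Kahn BFS):
  sources (in-degree 0): A
  process A: level=0
    A->F: in-degree(F)=0, level(F)=1, enqueue
  process F: level=1
    F->B: in-degree(B)=1, level(B)>=2
    F->D: in-degree(D)=1, level(D)>=2
    F->E: in-degree(E)=0, level(E)=2, enqueue
  process E: level=2
    E->B: in-degree(B)=0, level(B)=3, enqueue
    E->D: in-degree(D)=0, level(D)=3, enqueue
  process B: level=3
    B->C: in-degree(C)=0, level(C)=4, enqueue
  process D: level=3
  process C: level=4
All levels: A:0, B:3, C:4, D:3, E:2, F:1
max level = 4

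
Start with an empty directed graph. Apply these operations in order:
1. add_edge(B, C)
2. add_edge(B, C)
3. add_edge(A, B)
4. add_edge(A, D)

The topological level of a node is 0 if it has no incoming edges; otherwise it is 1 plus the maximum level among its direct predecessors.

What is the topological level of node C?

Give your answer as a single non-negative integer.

Op 1: add_edge(B, C). Edges now: 1
Op 2: add_edge(B, C) (duplicate, no change). Edges now: 1
Op 3: add_edge(A, B). Edges now: 2
Op 4: add_edge(A, D). Edges now: 3
Compute levels (Kahn BFS):
  sources (in-degree 0): A
  process A: level=0
    A->B: in-degree(B)=0, level(B)=1, enqueue
    A->D: in-degree(D)=0, level(D)=1, enqueue
  process B: level=1
    B->C: in-degree(C)=0, level(C)=2, enqueue
  process D: level=1
  process C: level=2
All levels: A:0, B:1, C:2, D:1
level(C) = 2

Answer: 2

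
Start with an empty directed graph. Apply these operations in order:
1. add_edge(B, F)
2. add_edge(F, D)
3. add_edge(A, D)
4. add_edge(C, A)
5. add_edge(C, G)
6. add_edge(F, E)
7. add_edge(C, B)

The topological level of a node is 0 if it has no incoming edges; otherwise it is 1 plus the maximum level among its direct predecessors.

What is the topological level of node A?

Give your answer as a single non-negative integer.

Answer: 1

Derivation:
Op 1: add_edge(B, F). Edges now: 1
Op 2: add_edge(F, D). Edges now: 2
Op 3: add_edge(A, D). Edges now: 3
Op 4: add_edge(C, A). Edges now: 4
Op 5: add_edge(C, G). Edges now: 5
Op 6: add_edge(F, E). Edges now: 6
Op 7: add_edge(C, B). Edges now: 7
Compute levels (Kahn BFS):
  sources (in-degree 0): C
  process C: level=0
    C->A: in-degree(A)=0, level(A)=1, enqueue
    C->B: in-degree(B)=0, level(B)=1, enqueue
    C->G: in-degree(G)=0, level(G)=1, enqueue
  process A: level=1
    A->D: in-degree(D)=1, level(D)>=2
  process B: level=1
    B->F: in-degree(F)=0, level(F)=2, enqueue
  process G: level=1
  process F: level=2
    F->D: in-degree(D)=0, level(D)=3, enqueue
    F->E: in-degree(E)=0, level(E)=3, enqueue
  process D: level=3
  process E: level=3
All levels: A:1, B:1, C:0, D:3, E:3, F:2, G:1
level(A) = 1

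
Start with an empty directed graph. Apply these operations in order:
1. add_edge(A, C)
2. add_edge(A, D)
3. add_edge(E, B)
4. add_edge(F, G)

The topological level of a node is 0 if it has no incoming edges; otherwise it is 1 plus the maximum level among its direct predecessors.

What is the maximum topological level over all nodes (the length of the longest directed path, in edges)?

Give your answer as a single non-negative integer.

Op 1: add_edge(A, C). Edges now: 1
Op 2: add_edge(A, D). Edges now: 2
Op 3: add_edge(E, B). Edges now: 3
Op 4: add_edge(F, G). Edges now: 4
Compute levels (Kahn BFS):
  sources (in-degree 0): A, E, F
  process A: level=0
    A->C: in-degree(C)=0, level(C)=1, enqueue
    A->D: in-degree(D)=0, level(D)=1, enqueue
  process E: level=0
    E->B: in-degree(B)=0, level(B)=1, enqueue
  process F: level=0
    F->G: in-degree(G)=0, level(G)=1, enqueue
  process C: level=1
  process D: level=1
  process B: level=1
  process G: level=1
All levels: A:0, B:1, C:1, D:1, E:0, F:0, G:1
max level = 1

Answer: 1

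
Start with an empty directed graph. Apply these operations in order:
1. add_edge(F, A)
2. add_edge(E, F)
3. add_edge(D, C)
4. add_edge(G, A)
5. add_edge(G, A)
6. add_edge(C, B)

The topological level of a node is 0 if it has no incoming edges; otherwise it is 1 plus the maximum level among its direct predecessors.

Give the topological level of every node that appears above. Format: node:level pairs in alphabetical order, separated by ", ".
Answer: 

Op 1: add_edge(F, A). Edges now: 1
Op 2: add_edge(E, F). Edges now: 2
Op 3: add_edge(D, C). Edges now: 3
Op 4: add_edge(G, A). Edges now: 4
Op 5: add_edge(G, A) (duplicate, no change). Edges now: 4
Op 6: add_edge(C, B). Edges now: 5
Compute levels (Kahn BFS):
  sources (in-degree 0): D, E, G
  process D: level=0
    D->C: in-degree(C)=0, level(C)=1, enqueue
  process E: level=0
    E->F: in-degree(F)=0, level(F)=1, enqueue
  process G: level=0
    G->A: in-degree(A)=1, level(A)>=1
  process C: level=1
    C->B: in-degree(B)=0, level(B)=2, enqueue
  process F: level=1
    F->A: in-degree(A)=0, level(A)=2, enqueue
  process B: level=2
  process A: level=2
All levels: A:2, B:2, C:1, D:0, E:0, F:1, G:0

Answer: A:2, B:2, C:1, D:0, E:0, F:1, G:0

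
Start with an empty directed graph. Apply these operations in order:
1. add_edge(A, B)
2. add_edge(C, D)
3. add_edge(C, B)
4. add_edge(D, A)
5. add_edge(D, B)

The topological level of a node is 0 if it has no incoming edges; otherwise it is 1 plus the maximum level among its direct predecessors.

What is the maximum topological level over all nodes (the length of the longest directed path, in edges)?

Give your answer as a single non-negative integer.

Answer: 3

Derivation:
Op 1: add_edge(A, B). Edges now: 1
Op 2: add_edge(C, D). Edges now: 2
Op 3: add_edge(C, B). Edges now: 3
Op 4: add_edge(D, A). Edges now: 4
Op 5: add_edge(D, B). Edges now: 5
Compute levels (Kahn BFS):
  sources (in-degree 0): C
  process C: level=0
    C->B: in-degree(B)=2, level(B)>=1
    C->D: in-degree(D)=0, level(D)=1, enqueue
  process D: level=1
    D->A: in-degree(A)=0, level(A)=2, enqueue
    D->B: in-degree(B)=1, level(B)>=2
  process A: level=2
    A->B: in-degree(B)=0, level(B)=3, enqueue
  process B: level=3
All levels: A:2, B:3, C:0, D:1
max level = 3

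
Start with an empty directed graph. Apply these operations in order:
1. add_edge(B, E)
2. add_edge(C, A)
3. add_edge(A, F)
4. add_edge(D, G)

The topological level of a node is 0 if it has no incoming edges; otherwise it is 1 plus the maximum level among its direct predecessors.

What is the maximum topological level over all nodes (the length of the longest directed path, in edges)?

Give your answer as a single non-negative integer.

Answer: 2

Derivation:
Op 1: add_edge(B, E). Edges now: 1
Op 2: add_edge(C, A). Edges now: 2
Op 3: add_edge(A, F). Edges now: 3
Op 4: add_edge(D, G). Edges now: 4
Compute levels (Kahn BFS):
  sources (in-degree 0): B, C, D
  process B: level=0
    B->E: in-degree(E)=0, level(E)=1, enqueue
  process C: level=0
    C->A: in-degree(A)=0, level(A)=1, enqueue
  process D: level=0
    D->G: in-degree(G)=0, level(G)=1, enqueue
  process E: level=1
  process A: level=1
    A->F: in-degree(F)=0, level(F)=2, enqueue
  process G: level=1
  process F: level=2
All levels: A:1, B:0, C:0, D:0, E:1, F:2, G:1
max level = 2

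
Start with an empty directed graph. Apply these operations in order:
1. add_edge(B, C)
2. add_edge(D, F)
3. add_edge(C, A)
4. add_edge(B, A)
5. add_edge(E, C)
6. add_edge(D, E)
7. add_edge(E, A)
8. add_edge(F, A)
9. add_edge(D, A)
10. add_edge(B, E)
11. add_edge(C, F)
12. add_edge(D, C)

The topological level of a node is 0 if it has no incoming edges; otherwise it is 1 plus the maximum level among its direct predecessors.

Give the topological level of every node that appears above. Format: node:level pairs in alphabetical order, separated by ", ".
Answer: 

Op 1: add_edge(B, C). Edges now: 1
Op 2: add_edge(D, F). Edges now: 2
Op 3: add_edge(C, A). Edges now: 3
Op 4: add_edge(B, A). Edges now: 4
Op 5: add_edge(E, C). Edges now: 5
Op 6: add_edge(D, E). Edges now: 6
Op 7: add_edge(E, A). Edges now: 7
Op 8: add_edge(F, A). Edges now: 8
Op 9: add_edge(D, A). Edges now: 9
Op 10: add_edge(B, E). Edges now: 10
Op 11: add_edge(C, F). Edges now: 11
Op 12: add_edge(D, C). Edges now: 12
Compute levels (Kahn BFS):
  sources (in-degree 0): B, D
  process B: level=0
    B->A: in-degree(A)=4, level(A)>=1
    B->C: in-degree(C)=2, level(C)>=1
    B->E: in-degree(E)=1, level(E)>=1
  process D: level=0
    D->A: in-degree(A)=3, level(A)>=1
    D->C: in-degree(C)=1, level(C)>=1
    D->E: in-degree(E)=0, level(E)=1, enqueue
    D->F: in-degree(F)=1, level(F)>=1
  process E: level=1
    E->A: in-degree(A)=2, level(A)>=2
    E->C: in-degree(C)=0, level(C)=2, enqueue
  process C: level=2
    C->A: in-degree(A)=1, level(A)>=3
    C->F: in-degree(F)=0, level(F)=3, enqueue
  process F: level=3
    F->A: in-degree(A)=0, level(A)=4, enqueue
  process A: level=4
All levels: A:4, B:0, C:2, D:0, E:1, F:3

Answer: A:4, B:0, C:2, D:0, E:1, F:3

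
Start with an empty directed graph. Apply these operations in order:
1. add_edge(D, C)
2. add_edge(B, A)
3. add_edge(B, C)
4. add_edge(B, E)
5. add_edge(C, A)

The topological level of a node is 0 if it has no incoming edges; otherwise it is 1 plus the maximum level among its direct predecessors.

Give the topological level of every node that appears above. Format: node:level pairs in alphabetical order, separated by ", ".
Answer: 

Answer: A:2, B:0, C:1, D:0, E:1

Derivation:
Op 1: add_edge(D, C). Edges now: 1
Op 2: add_edge(B, A). Edges now: 2
Op 3: add_edge(B, C). Edges now: 3
Op 4: add_edge(B, E). Edges now: 4
Op 5: add_edge(C, A). Edges now: 5
Compute levels (Kahn BFS):
  sources (in-degree 0): B, D
  process B: level=0
    B->A: in-degree(A)=1, level(A)>=1
    B->C: in-degree(C)=1, level(C)>=1
    B->E: in-degree(E)=0, level(E)=1, enqueue
  process D: level=0
    D->C: in-degree(C)=0, level(C)=1, enqueue
  process E: level=1
  process C: level=1
    C->A: in-degree(A)=0, level(A)=2, enqueue
  process A: level=2
All levels: A:2, B:0, C:1, D:0, E:1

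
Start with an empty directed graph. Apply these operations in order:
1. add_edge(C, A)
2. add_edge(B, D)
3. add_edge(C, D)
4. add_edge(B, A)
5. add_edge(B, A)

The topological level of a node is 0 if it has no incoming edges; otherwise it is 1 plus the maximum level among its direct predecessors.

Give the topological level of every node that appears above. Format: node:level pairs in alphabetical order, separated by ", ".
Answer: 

Op 1: add_edge(C, A). Edges now: 1
Op 2: add_edge(B, D). Edges now: 2
Op 3: add_edge(C, D). Edges now: 3
Op 4: add_edge(B, A). Edges now: 4
Op 5: add_edge(B, A) (duplicate, no change). Edges now: 4
Compute levels (Kahn BFS):
  sources (in-degree 0): B, C
  process B: level=0
    B->A: in-degree(A)=1, level(A)>=1
    B->D: in-degree(D)=1, level(D)>=1
  process C: level=0
    C->A: in-degree(A)=0, level(A)=1, enqueue
    C->D: in-degree(D)=0, level(D)=1, enqueue
  process A: level=1
  process D: level=1
All levels: A:1, B:0, C:0, D:1

Answer: A:1, B:0, C:0, D:1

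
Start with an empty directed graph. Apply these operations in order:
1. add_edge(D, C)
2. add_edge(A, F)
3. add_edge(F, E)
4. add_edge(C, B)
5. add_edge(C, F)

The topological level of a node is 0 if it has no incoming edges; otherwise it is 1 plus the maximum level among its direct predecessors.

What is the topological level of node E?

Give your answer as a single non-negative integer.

Answer: 3

Derivation:
Op 1: add_edge(D, C). Edges now: 1
Op 2: add_edge(A, F). Edges now: 2
Op 3: add_edge(F, E). Edges now: 3
Op 4: add_edge(C, B). Edges now: 4
Op 5: add_edge(C, F). Edges now: 5
Compute levels (Kahn BFS):
  sources (in-degree 0): A, D
  process A: level=0
    A->F: in-degree(F)=1, level(F)>=1
  process D: level=0
    D->C: in-degree(C)=0, level(C)=1, enqueue
  process C: level=1
    C->B: in-degree(B)=0, level(B)=2, enqueue
    C->F: in-degree(F)=0, level(F)=2, enqueue
  process B: level=2
  process F: level=2
    F->E: in-degree(E)=0, level(E)=3, enqueue
  process E: level=3
All levels: A:0, B:2, C:1, D:0, E:3, F:2
level(E) = 3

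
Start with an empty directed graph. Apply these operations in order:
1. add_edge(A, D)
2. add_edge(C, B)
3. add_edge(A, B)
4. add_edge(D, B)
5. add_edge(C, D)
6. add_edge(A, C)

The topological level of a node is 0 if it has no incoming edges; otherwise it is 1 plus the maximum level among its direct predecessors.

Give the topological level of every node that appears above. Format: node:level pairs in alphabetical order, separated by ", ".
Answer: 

Answer: A:0, B:3, C:1, D:2

Derivation:
Op 1: add_edge(A, D). Edges now: 1
Op 2: add_edge(C, B). Edges now: 2
Op 3: add_edge(A, B). Edges now: 3
Op 4: add_edge(D, B). Edges now: 4
Op 5: add_edge(C, D). Edges now: 5
Op 6: add_edge(A, C). Edges now: 6
Compute levels (Kahn BFS):
  sources (in-degree 0): A
  process A: level=0
    A->B: in-degree(B)=2, level(B)>=1
    A->C: in-degree(C)=0, level(C)=1, enqueue
    A->D: in-degree(D)=1, level(D)>=1
  process C: level=1
    C->B: in-degree(B)=1, level(B)>=2
    C->D: in-degree(D)=0, level(D)=2, enqueue
  process D: level=2
    D->B: in-degree(B)=0, level(B)=3, enqueue
  process B: level=3
All levels: A:0, B:3, C:1, D:2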